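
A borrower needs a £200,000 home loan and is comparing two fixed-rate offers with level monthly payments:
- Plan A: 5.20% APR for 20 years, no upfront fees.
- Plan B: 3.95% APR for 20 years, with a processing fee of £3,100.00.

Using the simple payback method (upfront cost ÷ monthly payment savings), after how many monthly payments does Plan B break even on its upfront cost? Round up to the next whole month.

23 months

Plan A: monthly rate = 5.2%/12 = 0.0043333; payment = 200,000 × 0.0043333 / (1 − (1+0.0043333)^−240) = £1,342.11.
Plan B: at 3.95% the monthly rate is 0.0032917, so the payment is 200,000 × 0.0032917 / (1 − 1.0032917^−240) = £1,206.70.
Monthly savings = £1,342.11 − £1,206.70 = £135.41.
Break-even = £3,100.00 / £135.41 = 22.89 → 23 months.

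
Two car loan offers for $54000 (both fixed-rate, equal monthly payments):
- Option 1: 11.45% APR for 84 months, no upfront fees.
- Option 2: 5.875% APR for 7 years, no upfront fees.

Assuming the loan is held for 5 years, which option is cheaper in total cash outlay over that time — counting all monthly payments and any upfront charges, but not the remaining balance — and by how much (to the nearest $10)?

Option 1: monthly rate = 11.45%/12 = 0.0095417; payment = 54,000 × 0.0095417 / (1 − (1+0.0095417)^−84) = $937.44.
Option 2: monthly rate = 5.875%/12 = 0.0048958; payment = 54,000 × 0.0048958 / (1 − (1+0.0048958)^−84) = $785.63.
Over 60 months: Option 1 costs 60 × $937.44 = $56,246.40; Option 2 costs 60 × $785.63 = $47,137.80.
Option 2 is cheaper by $56,246.40 − $47,137.80 = $9,108.60.

Option 2 by $9,110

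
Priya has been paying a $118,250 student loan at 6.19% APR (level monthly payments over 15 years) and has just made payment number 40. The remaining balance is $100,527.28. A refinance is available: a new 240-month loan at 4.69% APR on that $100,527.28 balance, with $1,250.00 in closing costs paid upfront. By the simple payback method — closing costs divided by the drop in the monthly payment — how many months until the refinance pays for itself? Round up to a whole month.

Current payment = 118,250 × 6.19%/12 / (1 − (1+0.0051583)^−180) = $1,010.04.
Refinanced payment = 100,527.28 × 0.0039083 / (1 − (1+0.0039083)^−240) = $646.34.
Monthly savings = $1,010.04 − $646.34 = $363.70.
Break-even = $1,250.00 / $363.70 = 3.44 → 4 months.

4 months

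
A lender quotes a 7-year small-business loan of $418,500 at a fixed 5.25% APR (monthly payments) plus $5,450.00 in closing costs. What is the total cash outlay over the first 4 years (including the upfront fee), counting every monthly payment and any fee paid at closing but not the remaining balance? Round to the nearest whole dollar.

Monthly rate = 5.25%/12 = 0.0043750; payment = 418,500 × 0.0043750 / (1 − (1+0.0043750)^−84) = $5,964.33.
Total outlay = 48 × $5,964.33 + $5,450.00 = $291,737.84.

$291,738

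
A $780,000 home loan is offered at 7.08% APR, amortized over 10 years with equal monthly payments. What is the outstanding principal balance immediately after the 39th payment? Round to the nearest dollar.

$583,899

With monthly rate i = 7.08%/12 = 0.0059000, the balance after k of n payments is P · [(1+i)^n − (1+i)^k] / [(1+i)^n − 1].
(1+0.0059000)^120 = 2.02570863 and (1+0.0059000)^39 = 1.25787509, so the balance is 780,000 × (2.02570863 − 1.25787509) / (2.02570863 − 1) = $583,898.92.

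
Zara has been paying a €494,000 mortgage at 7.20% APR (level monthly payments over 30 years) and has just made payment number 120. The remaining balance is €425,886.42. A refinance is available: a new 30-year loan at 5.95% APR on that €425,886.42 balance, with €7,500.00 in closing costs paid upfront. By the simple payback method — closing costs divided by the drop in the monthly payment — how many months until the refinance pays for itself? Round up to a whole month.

10 months

Current payment = 494,000 × 7.2%/12 / (1 − (1+0.0060000)^−360) = €3,353.21.
Refinanced payment = 425,886.42 × 0.0049583 / (1 − (1+0.0049583)^−360) = €2,539.73.
Monthly savings = €3,353.21 − €2,539.73 = €813.48.
Break-even = €7,500.00 / €813.48 = 9.22 → 10 months.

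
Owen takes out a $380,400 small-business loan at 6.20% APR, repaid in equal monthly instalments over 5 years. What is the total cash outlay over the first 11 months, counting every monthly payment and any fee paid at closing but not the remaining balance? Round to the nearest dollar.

At 6.20% the monthly rate is 0.0051667, so the payment is 380,400 × 0.0051667 / (1 − 1.0051667^−60) = $7,389.63.
Total outlay = 11 × $7,389.63 = $81,285.93.

$81,286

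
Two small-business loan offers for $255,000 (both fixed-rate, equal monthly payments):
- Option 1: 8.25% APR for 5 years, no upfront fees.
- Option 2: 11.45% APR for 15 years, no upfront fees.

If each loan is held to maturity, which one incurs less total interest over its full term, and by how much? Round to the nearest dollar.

Option 1 by $222,678

Option 1: at 8.25% the monthly rate is 0.0068750, so the payment is 255,000 × 0.0068750 / (1 − 1.0068750^−60) = $5,201.04.
Total interest on Option 1 = 60 × $5,201.04 − $255,000 = $57,062.40.
Option 2: monthly rate = 11.45%/12 = 0.0095417; payment = 255,000 × 0.0095417 / (1 − (1+0.0095417)^−180) = $2,970.78.
Total interest on Option 2 = 180 × $2,970.78 − $255,000 = $279,740.40.
Option 1 is lower by $222,678.00.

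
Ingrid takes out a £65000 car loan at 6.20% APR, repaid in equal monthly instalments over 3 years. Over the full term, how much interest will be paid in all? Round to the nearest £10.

At 6.20% the monthly rate is 0.0051667, so the payment is 65,000 × 0.0051667 / (1 − 1.0051667^−36) = £1,983.32.
Total paid = 36 × £1,983.32 = £71,399.52; interest = £71,399.52 − £65,000 = £6,399.52.

£6,400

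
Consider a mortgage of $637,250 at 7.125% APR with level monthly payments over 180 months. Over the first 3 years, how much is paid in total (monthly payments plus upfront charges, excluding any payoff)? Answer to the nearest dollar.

$207,807

At 7.125% the monthly rate is 0.0059375, so the payment is 637,250 × 0.0059375 / (1 − 1.0059375^−180) = $5,772.41.
Total outlay = 36 × $5,772.41 = $207,806.76.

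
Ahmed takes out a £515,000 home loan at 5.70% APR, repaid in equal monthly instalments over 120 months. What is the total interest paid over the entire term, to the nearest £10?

Monthly rate = 5.7%/12 = 0.0047500; payment = 515,000 × 0.0047500 / (1 − (1+0.0047500)^−120) = £5,640.28.
Total paid = 120 × £5,640.28 = £676,833.60; interest = £676,833.60 − £515,000 = £161,833.60.

£161,830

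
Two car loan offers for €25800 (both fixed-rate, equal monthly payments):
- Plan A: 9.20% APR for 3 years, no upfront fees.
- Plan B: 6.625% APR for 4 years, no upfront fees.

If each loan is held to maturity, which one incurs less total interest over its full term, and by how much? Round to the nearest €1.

Plan B by €182

Plan A: monthly rate = 9.2%/12 = 0.0076667; payment = 25,800 × 0.0076667 / (1 − (1+0.0076667)^−36) = €822.84.
Total interest on Plan A = 36 × €822.84 − €25,800 = €3,822.24.
Plan B: at 6.625% the monthly rate is 0.0055208, so the payment is 25,800 × 0.0055208 / (1 − 1.0055208^−48) = €613.33.
Total interest on Plan B = 48 × €613.33 − €25,800 = €3,639.84.
Plan B is lower by €182.40.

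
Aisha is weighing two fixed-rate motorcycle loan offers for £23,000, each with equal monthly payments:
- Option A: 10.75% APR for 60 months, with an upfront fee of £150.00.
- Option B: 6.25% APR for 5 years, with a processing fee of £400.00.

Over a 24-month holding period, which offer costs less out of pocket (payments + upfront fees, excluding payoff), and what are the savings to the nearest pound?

Option A: at 10.75% the monthly rate is 0.0089583, so the payment is 23,000 × 0.0089583 / (1 − 1.0089583^−60) = £497.21.
Option B: at 6.25% the monthly rate is 0.0052083, so the payment is 23,000 × 0.0052083 / (1 − 1.0052083^−60) = £447.33.
Over 24 months: Option A costs 24 × £497.21 + £150.00 = £12,083.04; Option B costs 24 × £447.33 + £400.00 = £11,135.92.
Option B is cheaper by £12,083.04 − £11,135.92 = £947.12.

Option B by £947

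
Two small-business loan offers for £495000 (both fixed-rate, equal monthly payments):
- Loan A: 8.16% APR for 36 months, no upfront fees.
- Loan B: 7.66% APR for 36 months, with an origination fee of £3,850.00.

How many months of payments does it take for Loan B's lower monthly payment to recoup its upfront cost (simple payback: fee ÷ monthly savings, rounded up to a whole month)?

34 months

Loan A: at 8.16% the monthly rate is 0.0068000, so the payment is 495,000 × 0.0068000 / (1 − 1.0068000^−36) = £15,548.06.
Loan B: monthly rate = 7.66%/12 = 0.0063833; payment = 495,000 × 0.0063833 / (1 − (1+0.0063833)^−36) = £15,433.98.
Monthly savings = £15,548.06 − £15,433.98 = £114.08.
Break-even = £3,850.00 / £114.08 = 33.75 → 34 months.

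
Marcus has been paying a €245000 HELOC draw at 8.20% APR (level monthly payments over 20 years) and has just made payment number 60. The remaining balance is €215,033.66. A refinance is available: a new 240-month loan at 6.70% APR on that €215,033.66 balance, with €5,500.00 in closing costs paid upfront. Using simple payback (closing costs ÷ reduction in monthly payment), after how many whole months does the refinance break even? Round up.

13 months

Current payment = 245,000 × 8.2%/12 / (1 − (1+0.0068333)^−240) = €2,079.88.
Refinanced payment = 215,033.66 × 0.0055833 / (1 − (1+0.0055833)^−240) = €1,628.65.
Monthly savings = €2,079.88 − €1,628.65 = €451.23.
Break-even = €5,500.00 / €451.23 = 12.19 → 13 months.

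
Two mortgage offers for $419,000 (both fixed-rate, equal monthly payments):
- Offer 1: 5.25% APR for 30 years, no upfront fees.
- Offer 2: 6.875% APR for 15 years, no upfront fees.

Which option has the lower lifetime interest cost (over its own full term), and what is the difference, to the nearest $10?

Offer 1: monthly rate = 5.25%/12 = 0.0043750; payment = 419,000 × 0.0043750 / (1 − (1+0.0043750)^−360) = $2,313.73.
Total interest on Offer 1 = 360 × $2,313.73 − $419,000 = $413,942.80.
Offer 2: at 6.875% the monthly rate is 0.0057292, so the payment is 419,000 × 0.0057292 / (1 − 1.0057292^−180) = $3,736.87.
Total interest on Offer 2 = 180 × $3,736.87 − $419,000 = $253,636.60.
Offer 2 is lower by $160,306.20.

Offer 2 by $160,310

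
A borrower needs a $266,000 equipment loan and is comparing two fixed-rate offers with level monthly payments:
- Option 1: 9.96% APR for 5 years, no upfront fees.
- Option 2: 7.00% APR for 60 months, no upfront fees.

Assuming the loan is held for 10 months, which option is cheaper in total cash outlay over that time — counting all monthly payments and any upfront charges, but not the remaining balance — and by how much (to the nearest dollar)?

Option 2 by $3,794

Option 1: monthly rate = 9.96%/12 = 0.0083000; payment = 266,000 × 0.0083000 / (1 − (1+0.0083000)^−60) = $5,646.48.
Option 2: at 7.00% the monthly rate is 0.0058333, so the payment is 266,000 × 0.0058333 / (1 − 1.0058333^−60) = $5,267.12.
Over 10 months: Option 1 costs 10 × $5,646.48 = $56,464.80; Option 2 costs 10 × $5,267.12 = $52,671.20.
Option 2 is cheaper by $56,464.80 − $52,671.20 = $3,793.60.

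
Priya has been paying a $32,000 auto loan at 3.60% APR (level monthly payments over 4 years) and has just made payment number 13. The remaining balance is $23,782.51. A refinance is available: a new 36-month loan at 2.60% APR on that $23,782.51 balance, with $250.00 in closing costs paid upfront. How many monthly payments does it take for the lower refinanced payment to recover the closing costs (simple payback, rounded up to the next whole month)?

9 months

Current payment = 32,000 × 3.6%/12 / (1 − (1+0.0030000)^−48) = $716.82.
Refinanced payment = 23,782.51 × 0.0021667 / (1 − (1+0.0021667)^−36) = $687.44.
Monthly savings = $716.82 − $687.44 = $29.38.
Break-even = $250.00 / $29.38 = 8.51 → 9 months.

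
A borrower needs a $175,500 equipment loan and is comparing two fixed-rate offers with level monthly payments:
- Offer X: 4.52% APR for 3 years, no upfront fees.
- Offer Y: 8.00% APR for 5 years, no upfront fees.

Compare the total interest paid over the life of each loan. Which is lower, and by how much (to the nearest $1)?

Offer X by $25,513

Offer X: monthly rate = 4.52%/12 = 0.0037667; payment = 175,500 × 0.0037667 / (1 − (1+0.0037667)^−36) = $5,222.15.
Total interest on Offer X = 36 × $5,222.15 − $175,500 = $12,497.40.
Offer Y: at 8.00% the monthly rate is 0.0066667, so the payment is 175,500 × 0.0066667 / (1 − 1.0066667^−60) = $3,558.51.
Total interest on Offer Y = 60 × $3,558.51 − $175,500 = $38,010.60.
Offer X is lower by $25,513.20.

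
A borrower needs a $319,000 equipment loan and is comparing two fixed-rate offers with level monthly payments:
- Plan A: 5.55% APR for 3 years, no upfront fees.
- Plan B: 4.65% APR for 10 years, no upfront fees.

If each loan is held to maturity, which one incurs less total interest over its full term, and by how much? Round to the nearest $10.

Plan A: monthly rate = 5.55%/12 = 0.0046250; payment = 319,000 × 0.0046250 / (1 − (1+0.0046250)^−36) = $9,639.69.
Total interest on Plan A = 36 × $9,639.69 − $319,000 = $28,028.84.
Plan B: monthly rate = 4.65%/12 = 0.0038750; payment = 319,000 × 0.0038750 / (1 − (1+0.0038750)^−120) = $3,329.18.
Total interest on Plan B = 120 × $3,329.18 − $319,000 = $80,501.60.
Plan A is lower by $52,472.76.

Plan A by $52,470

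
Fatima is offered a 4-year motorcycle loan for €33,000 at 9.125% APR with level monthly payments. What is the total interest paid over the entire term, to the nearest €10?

€6,510

Monthly rate = 9.125%/12 = 0.0076042; payment = 33,000 × 0.0076042 / (1 − (1+0.0076042)^−48) = €823.17.
Total paid = 48 × €823.17 = €39,512.16; interest = €39,512.16 − €33,000 = €6,512.16.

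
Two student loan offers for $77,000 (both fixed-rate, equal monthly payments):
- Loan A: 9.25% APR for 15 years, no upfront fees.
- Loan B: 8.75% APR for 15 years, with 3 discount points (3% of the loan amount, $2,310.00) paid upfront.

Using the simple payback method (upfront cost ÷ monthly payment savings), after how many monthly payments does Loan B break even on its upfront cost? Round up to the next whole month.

Loan A: monthly rate = 9.25%/12 = 0.0077083; payment = 77,000 × 0.0077083 / (1 − (1+0.0077083)^−180) = $792.48.
Loan B: at 8.75% the monthly rate is 0.0072917, so the payment is 77,000 × 0.0072917 / (1 − 1.0072917^−180) = $769.58.
Monthly savings = $792.48 − $769.58 = $22.90.
Break-even = $2,310.00 / $22.90 = 100.87 → 101 months.

101 months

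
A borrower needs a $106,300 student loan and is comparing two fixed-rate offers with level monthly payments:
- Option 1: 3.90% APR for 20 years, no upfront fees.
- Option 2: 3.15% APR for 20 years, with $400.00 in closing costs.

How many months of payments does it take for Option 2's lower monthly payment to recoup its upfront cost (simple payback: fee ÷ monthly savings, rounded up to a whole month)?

Option 1: monthly rate = 3.9%/12 = 0.0032500; payment = 106,300 × 0.0032500 / (1 − (1+0.0032500)^−240) = $638.57.
Option 2: at 3.15% the monthly rate is 0.0026250, so the payment is 106,300 × 0.0026250 / (1 − 1.0026250^−240) = $597.55.
Monthly savings = $638.57 − $597.55 = $41.02.
Break-even = $400.00 / $41.02 = 9.75 → 10 months.

10 months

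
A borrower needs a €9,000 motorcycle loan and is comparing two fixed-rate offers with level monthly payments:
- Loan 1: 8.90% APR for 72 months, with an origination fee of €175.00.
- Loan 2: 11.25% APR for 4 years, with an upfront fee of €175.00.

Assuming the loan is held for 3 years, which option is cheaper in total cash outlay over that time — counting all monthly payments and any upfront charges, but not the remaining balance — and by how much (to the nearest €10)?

Loan 1 by €2,590

Loan 1: at 8.90% the monthly rate is 0.0074167, so the payment is 9,000 × 0.0074167 / (1 − 1.0074167^−72) = €161.78.
Loan 2: at 11.25% the monthly rate is 0.0093750, so the payment is 9,000 × 0.0093750 / (1 − 1.0093750^−48) = €233.70.
Over 36 months: Loan 1 costs 36 × €161.78 + €175.00 = €5,999.08; Loan 2 costs 36 × €233.70 + €175.00 = €8,588.20.
Loan 1 is cheaper by €8,588.20 − €5,999.08 = €2,589.12.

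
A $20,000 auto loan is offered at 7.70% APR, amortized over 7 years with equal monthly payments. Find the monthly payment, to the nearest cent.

$308.74

At 7.70% the monthly rate is 0.0064167, so the payment is 20,000 × 0.0064167 / (1 − 1.0064167^−84) = $308.74.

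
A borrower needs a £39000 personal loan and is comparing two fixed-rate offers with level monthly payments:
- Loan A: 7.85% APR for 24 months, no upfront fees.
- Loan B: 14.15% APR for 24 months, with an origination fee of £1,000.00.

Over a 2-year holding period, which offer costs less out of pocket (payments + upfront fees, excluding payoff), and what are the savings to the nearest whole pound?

Loan A: monthly rate = 7.85%/12 = 0.0065417; payment = 39,000 × 0.0065417 / (1 − (1+0.0065417)^−24) = £1,761.20.
Loan B: monthly rate = 14.15%/12 = 0.0117917; payment = 39,000 × 0.0117917 / (1 − (1+0.0117917)^−24) = £1,875.27.
Over 24 months: Loan A costs 24 × £1,761.20 = £42,268.80; Loan B costs 24 × £1,875.27 + £1,000.00 = £46,006.48.
Loan A is cheaper by £46,006.48 − £42,268.80 = £3,737.68.

Loan A by £3,738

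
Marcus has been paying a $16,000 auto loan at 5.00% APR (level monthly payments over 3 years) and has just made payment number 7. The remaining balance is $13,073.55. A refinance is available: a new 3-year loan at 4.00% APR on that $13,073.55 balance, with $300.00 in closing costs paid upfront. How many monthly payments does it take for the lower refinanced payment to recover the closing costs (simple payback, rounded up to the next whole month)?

4 months

Current payment = 16,000 × 5%/12 / (1 − (1+0.0041667)^−36) = $479.53.
Refinanced payment = 13,073.55 × 0.0033333 / (1 − (1+0.0033333)^−36) = $385.98.
Monthly savings = $479.53 − $385.98 = $93.55.
Break-even = $300.00 / $93.55 = 3.21 → 4 months.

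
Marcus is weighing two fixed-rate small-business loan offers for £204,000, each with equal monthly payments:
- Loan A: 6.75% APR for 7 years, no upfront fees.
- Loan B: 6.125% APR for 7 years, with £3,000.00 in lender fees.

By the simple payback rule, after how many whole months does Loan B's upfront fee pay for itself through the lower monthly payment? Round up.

49 months

Loan A: at 6.75% the monthly rate is 0.0056250, so the payment is 204,000 × 0.0056250 / (1 − 1.0056250^−84) = £3,054.04.
Loan B: at 6.125% the monthly rate is 0.0051042, so the payment is 204,000 × 0.0051042 / (1 − 1.0051042^−84) = £2,992.38.
Monthly savings = £3,054.04 − £2,992.38 = £61.66.
Break-even = £3,000.00 / £61.66 = 48.65 → 49 months.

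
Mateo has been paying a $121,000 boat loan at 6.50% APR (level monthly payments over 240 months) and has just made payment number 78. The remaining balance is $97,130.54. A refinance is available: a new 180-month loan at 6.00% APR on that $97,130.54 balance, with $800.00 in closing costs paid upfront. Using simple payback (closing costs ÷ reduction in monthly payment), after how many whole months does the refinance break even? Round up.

Current payment = 121,000 × 6.5%/12 / (1 − (1+0.0054167)^−240) = $902.14.
Refinanced payment = 97,130.54 × 0.0050000 / (1 − (1+0.0050000)^−180) = $819.64.
Monthly savings = $902.14 − $819.64 = $82.50.
Break-even = $800.00 / $82.50 = 9.70 → 10 months.

10 months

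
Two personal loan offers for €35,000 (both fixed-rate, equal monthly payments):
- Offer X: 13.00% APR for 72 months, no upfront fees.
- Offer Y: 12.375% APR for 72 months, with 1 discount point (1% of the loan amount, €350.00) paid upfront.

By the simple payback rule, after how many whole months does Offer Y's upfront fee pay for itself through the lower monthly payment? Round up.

Offer X: at 13.00% the monthly rate is 0.0108333, so the payment is 35,000 × 0.0108333 / (1 − 1.0108333^−72) = €702.59.
Offer Y: at 12.375% the monthly rate is 0.0103125, so the payment is 35,000 × 0.0103125 / (1 − 1.0103125^−72) = €691.10.
Monthly savings = €702.59 − €691.10 = €11.49.
Break-even = €350.00 / €11.49 = 30.46 → 31 months.

31 months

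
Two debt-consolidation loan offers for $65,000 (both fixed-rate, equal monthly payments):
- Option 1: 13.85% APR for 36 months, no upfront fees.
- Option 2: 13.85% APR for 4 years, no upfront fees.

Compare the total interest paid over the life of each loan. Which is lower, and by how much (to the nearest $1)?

Option 1 by $5,219

Option 1: at 13.85% the monthly rate is 0.0115417, so the payment is 65,000 × 0.0115417 / (1 − 1.0115417^−36) = $2,216.81.
Total interest on Option 1 = 36 × $2,216.81 − $65,000 = $14,805.16.
Option 2: monthly rate = 13.85%/12 = 0.0115417; payment = 65,000 × 0.0115417 / (1 − (1+0.0115417)^−48) = $1,771.33.
Total interest on Option 2 = 48 × $1,771.33 − $65,000 = $20,023.84.
Option 1 is lower by $5,218.68.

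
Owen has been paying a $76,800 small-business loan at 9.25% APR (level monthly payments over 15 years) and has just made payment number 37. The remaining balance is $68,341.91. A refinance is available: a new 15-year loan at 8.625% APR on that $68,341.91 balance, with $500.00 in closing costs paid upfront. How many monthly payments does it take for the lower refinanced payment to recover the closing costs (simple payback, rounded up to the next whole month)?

5 months

Current payment = 76,800 × 9.25%/12 / (1 − (1+0.0077083)^−180) = $790.42.
Refinanced payment = 68,341.91 × 0.0071875 / (1 − (1+0.0071875)^−180) = $678.01.
Monthly savings = $790.42 − $678.01 = $112.41.
Break-even = $500.00 / $112.41 = 4.45 → 5 months.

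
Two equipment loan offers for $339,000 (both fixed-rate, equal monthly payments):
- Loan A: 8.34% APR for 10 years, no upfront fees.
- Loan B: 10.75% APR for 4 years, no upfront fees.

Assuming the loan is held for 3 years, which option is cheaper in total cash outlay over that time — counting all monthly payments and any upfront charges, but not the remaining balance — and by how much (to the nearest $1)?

Loan A: monthly rate = 8.34%/12 = 0.0069500; payment = 339,000 × 0.0069500 / (1 − (1+0.0069500)^−120) = $4,174.16.
Loan B: at 10.75% the monthly rate is 0.0089583, so the payment is 339,000 × 0.0089583 / (1 − 1.0089583^−48) = $8,720.53.
Over 36 months: Loan A costs 36 × $4,174.16 = $150,269.76; Loan B costs 36 × $8,720.53 = $313,939.08.
Loan A is cheaper by $313,939.08 − $150,269.76 = $163,669.32.

Loan A by $163,669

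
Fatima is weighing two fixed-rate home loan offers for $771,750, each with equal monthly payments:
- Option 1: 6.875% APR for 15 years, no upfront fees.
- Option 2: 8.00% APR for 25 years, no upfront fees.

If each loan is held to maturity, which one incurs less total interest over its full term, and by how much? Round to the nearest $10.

Option 1 by $548,030

Option 1: at 6.875% the monthly rate is 0.0057292, so the payment is 771,750 × 0.0057292 / (1 − 1.0057292^−180) = $6,882.89.
Total interest on Option 1 = 180 × $6,882.89 − $771,750 = $467,170.20.
Option 2: monthly rate = 8%/12 = 0.0066667; payment = 771,750 × 0.0066667 / (1 − (1+0.0066667)^−300) = $5,956.49.
Total interest on Option 2 = 300 × $5,956.49 − $771,750 = $1,015,197.00.
Option 1 is lower by $548,026.80.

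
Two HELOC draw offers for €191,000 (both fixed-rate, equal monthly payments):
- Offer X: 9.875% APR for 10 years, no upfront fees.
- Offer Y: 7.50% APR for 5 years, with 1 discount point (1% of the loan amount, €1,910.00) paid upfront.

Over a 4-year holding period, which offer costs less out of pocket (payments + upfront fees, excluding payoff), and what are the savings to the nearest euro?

Offer X: monthly rate = 9.875%/12 = 0.0082292; payment = 191,000 × 0.0082292 / (1 − (1+0.0082292)^−120) = €2,510.88.
Offer Y: at 7.50% the monthly rate is 0.0062500, so the payment is 191,000 × 0.0062500 / (1 − 1.0062500^−60) = €3,827.25.
Over 48 months: Offer X costs 48 × €2,510.88 = €120,522.24; Offer Y costs 48 × €3,827.25 + €1,910.00 = €185,618.00.
Offer X is cheaper by €185,618.00 − €120,522.24 = €65,095.76.

Offer X by €65,096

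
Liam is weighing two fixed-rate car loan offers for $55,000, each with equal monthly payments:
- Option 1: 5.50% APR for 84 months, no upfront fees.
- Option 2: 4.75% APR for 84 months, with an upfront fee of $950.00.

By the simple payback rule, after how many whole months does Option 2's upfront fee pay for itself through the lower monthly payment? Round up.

49 months

Option 1: monthly rate = 5.5%/12 = 0.0045833; payment = 55,000 × 0.0045833 / (1 − (1+0.0045833)^−84) = $790.35.
Option 2: monthly rate = 4.75%/12 = 0.0039583; payment = 55,000 × 0.0039583 / (1 − (1+0.0039583)^−84) = $770.92.
Monthly savings = $790.35 − $770.92 = $19.43.
Break-even = $950.00 / $19.43 = 48.89 → 49 months.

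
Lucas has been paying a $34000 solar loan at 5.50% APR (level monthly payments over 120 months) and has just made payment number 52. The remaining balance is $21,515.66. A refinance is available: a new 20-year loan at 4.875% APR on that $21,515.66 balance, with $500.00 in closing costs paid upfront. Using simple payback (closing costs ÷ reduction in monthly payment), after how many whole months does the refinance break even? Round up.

Current payment = 34,000 × 5.5%/12 / (1 − (1+0.0045833)^−120) = $368.99.
Refinanced payment = 21,515.66 × 0.0040625 / (1 − (1+0.0040625)^−240) = $140.51.
Monthly savings = $368.99 − $140.51 = $228.48.
Break-even = $500.00 / $228.48 = 2.19 → 3 months.

3 months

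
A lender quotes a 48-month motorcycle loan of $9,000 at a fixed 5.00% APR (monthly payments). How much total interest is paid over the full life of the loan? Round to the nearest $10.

$950

Monthly rate = 5%/12 = 0.0041667; payment = 9,000 × 0.0041667 / (1 − (1+0.0041667)^−48) = $207.26.
Total paid = 48 × $207.26 = $9,948.48; interest = $9,948.48 − $9,000 = $948.48.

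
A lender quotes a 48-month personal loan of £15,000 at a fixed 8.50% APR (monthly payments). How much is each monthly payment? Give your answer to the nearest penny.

£369.72

Monthly rate = 8.5%/12 = 0.0070833; payment = 15,000 × 0.0070833 / (1 − (1+0.0070833)^−48) = £369.72.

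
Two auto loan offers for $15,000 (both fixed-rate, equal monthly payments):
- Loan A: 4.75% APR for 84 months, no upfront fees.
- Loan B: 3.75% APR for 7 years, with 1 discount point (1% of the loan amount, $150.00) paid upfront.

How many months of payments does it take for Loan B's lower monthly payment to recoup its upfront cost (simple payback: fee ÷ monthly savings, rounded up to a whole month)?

Loan A: monthly rate = 4.75%/12 = 0.0039583; payment = 15,000 × 0.0039583 / (1 − (1+0.0039583)^−84) = $210.25.
Loan B: monthly rate = 3.75%/12 = 0.0031250; payment = 15,000 × 0.0031250 / (1 − (1+0.0031250)^−84) = $203.31.
Monthly savings = $210.25 − $203.31 = $6.94.
Break-even = $150.00 / $6.94 = 21.61 → 22 months.

22 months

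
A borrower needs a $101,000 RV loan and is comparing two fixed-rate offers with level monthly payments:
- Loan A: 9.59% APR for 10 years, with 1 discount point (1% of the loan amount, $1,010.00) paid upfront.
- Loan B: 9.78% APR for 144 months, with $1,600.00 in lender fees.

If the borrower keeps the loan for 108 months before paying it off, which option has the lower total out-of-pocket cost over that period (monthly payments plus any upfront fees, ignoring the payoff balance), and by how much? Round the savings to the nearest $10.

Loan A: at 9.59% the monthly rate is 0.0079917, so the payment is 101,000 × 0.0079917 / (1 − 1.0079917^−120) = $1,311.90.
Loan B: at 9.78% the monthly rate is 0.0081500, so the payment is 101,000 × 0.0081500 / (1 − 1.0081500^−144) = $1,194.23.
Over 108 months: Loan A costs 108 × $1,311.90 + $1,010.00 = $142,695.20; Loan B costs 108 × $1,194.23 + $1,600.00 = $130,576.84.
Loan B is cheaper by $142,695.20 − $130,576.84 = $12,118.36.

Loan B by $12,120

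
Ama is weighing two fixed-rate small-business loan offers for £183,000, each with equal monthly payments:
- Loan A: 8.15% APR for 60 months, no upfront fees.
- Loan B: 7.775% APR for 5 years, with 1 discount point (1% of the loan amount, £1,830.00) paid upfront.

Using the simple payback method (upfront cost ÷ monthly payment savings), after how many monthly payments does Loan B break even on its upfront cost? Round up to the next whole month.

Loan A: at 8.15% the monthly rate is 0.0067917, so the payment is 183,000 × 0.0067917 / (1 − 1.0067917^−60) = £3,723.73.
Loan B: monthly rate = 7.775%/12 = 0.0064792; payment = 183,000 × 0.0064792 / (1 − (1+0.0064792)^−60) = £3,690.91.
Monthly savings = £3,723.73 − £3,690.91 = £32.82.
Break-even = £1,830.00 / £32.82 = 55.76 → 56 months.

56 months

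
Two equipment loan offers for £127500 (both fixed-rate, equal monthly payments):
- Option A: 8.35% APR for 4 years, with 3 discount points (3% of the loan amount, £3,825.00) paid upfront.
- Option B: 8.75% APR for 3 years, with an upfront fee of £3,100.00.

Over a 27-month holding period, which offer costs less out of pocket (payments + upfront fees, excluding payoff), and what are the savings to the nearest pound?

Option A by £23,737

Option A: at 8.35% the monthly rate is 0.0069583, so the payment is 127,500 × 0.0069583 / (1 − 1.0069583^−48) = £3,133.64.
Option B: monthly rate = 8.75%/12 = 0.0072917; payment = 127,500 × 0.0072917 / (1 − (1+0.0072917)^−36) = £4,039.65.
Over 27 months: Option A costs 27 × £3,133.64 + £3,825.00 = £88,433.28; Option B costs 27 × £4,039.65 + £3,100.00 = £112,170.55.
Option A is cheaper by £112,170.55 − £88,433.28 = £23,737.27.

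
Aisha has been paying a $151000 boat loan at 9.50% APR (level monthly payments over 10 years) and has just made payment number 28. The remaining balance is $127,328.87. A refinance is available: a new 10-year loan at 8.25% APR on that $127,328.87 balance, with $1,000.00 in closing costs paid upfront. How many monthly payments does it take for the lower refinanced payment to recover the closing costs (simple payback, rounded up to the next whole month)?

3 months

Current payment = 151,000 × 9.5%/12 / (1 − (1+0.0079167)^−120) = $1,953.90.
Refinanced payment = 127,328.87 × 0.0068750 / (1 − (1+0.0068750)^−120) = $1,561.72.
Monthly savings = $1,953.90 − $1,561.72 = $392.18.
Break-even = $1,000.00 / $392.18 = 2.55 → 3 months.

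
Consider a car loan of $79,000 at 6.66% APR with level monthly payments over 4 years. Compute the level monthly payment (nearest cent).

$1,879.32

Monthly rate = 6.66%/12 = 0.0055500; payment = 79,000 × 0.0055500 / (1 − (1+0.0055500)^−48) = $1,879.32.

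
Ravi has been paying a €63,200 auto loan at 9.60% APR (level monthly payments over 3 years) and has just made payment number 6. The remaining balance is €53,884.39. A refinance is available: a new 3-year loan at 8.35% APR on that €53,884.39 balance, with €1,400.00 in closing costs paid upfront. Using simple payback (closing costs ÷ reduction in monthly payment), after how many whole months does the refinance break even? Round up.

5 months

Current payment = 63,200 × 9.6%/12 / (1 − (1+0.0080000)^−36) = €2,027.44.
Refinanced payment = 53,884.39 × 0.0069583 / (1 − (1+0.0069583)^−36) = €1,697.25.
Monthly savings = €2,027.44 − €1,697.25 = €330.19.
Break-even = €1,400.00 / €330.19 = 4.24 → 5 months.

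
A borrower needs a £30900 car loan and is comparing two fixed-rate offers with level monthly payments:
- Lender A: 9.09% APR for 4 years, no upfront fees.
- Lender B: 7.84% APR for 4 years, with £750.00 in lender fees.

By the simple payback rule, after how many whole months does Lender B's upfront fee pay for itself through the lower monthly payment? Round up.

Lender A: monthly rate = 9.09%/12 = 0.0075750; payment = 30,900 × 0.0075750 / (1 − (1+0.0075750)^−48) = £770.27.
Lender B: monthly rate = 7.84%/12 = 0.0065333; payment = 30,900 × 0.0065333 / (1 − (1+0.0065333)^−48) = £752.04.
Monthly savings = £770.27 − £752.04 = £18.23.
Break-even = £750.00 / £18.23 = 41.14 → 42 months.

42 months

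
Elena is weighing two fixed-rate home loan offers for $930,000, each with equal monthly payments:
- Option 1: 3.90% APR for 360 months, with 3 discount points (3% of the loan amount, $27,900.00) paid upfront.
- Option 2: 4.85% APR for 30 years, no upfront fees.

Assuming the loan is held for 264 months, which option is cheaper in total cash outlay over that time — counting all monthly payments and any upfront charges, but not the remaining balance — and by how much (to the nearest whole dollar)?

Option 1: at 3.90% the monthly rate is 0.0032500, so the payment is 930,000 × 0.0032500 / (1 − 1.0032500^−360) = $4,386.51.
Option 2: monthly rate = 4.85%/12 = 0.0040417; payment = 930,000 × 0.0040417 / (1 − (1+0.0040417)^−360) = $4,907.53.
Over 264 months: Option 1 costs 264 × $4,386.51 + $27,900.00 = $1,185,938.64; Option 2 costs 264 × $4,907.53 = $1,295,587.92.
Option 1 is cheaper by $1,295,587.92 − $1,185,938.64 = $109,649.28.

Option 1 by $109,649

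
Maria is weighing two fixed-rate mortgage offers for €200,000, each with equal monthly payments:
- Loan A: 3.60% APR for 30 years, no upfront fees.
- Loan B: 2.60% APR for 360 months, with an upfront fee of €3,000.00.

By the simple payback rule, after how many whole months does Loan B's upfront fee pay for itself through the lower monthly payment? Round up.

28 months

Loan A: monthly rate = 3.6%/12 = 0.0030000; payment = 200,000 × 0.0030000 / (1 − (1+0.0030000)^−360) = €909.29.
Loan B: at 2.60% the monthly rate is 0.0021667, so the payment is 200,000 × 0.0021667 / (1 − 1.0021667^−360) = €800.68.
Monthly savings = €909.29 − €800.68 = €108.61.
Break-even = €3,000.00 / €108.61 = 27.62 → 28 months.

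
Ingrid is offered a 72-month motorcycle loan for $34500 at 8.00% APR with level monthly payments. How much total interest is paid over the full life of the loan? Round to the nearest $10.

At 8.00% the monthly rate is 0.0066667, so the payment is 34,500 × 0.0066667 / (1 − 1.0066667^−72) = $604.90.
Total paid = 72 × $604.90 = $43,552.80; interest = $43,552.80 − $34,500 = $9,052.80.

$9,050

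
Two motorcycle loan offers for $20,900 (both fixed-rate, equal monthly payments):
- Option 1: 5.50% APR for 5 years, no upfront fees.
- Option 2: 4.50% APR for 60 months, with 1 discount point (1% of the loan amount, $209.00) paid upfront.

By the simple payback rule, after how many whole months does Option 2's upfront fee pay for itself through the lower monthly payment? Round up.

22 months

Option 1: at 5.50% the monthly rate is 0.0045833, so the payment is 20,900 × 0.0045833 / (1 − 1.0045833^−60) = $399.21.
Option 2: monthly rate = 4.5%/12 = 0.0037500; payment = 20,900 × 0.0037500 / (1 − (1+0.0037500)^−60) = $389.64.
Monthly savings = $399.21 − $389.64 = $9.57.
Break-even = $209.00 / $9.57 = 21.84 → 22 months.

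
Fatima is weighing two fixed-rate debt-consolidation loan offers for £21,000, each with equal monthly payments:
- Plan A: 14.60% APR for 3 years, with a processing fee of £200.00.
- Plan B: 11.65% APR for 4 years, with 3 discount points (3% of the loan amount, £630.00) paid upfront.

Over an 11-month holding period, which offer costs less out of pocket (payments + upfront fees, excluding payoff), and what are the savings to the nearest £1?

Plan B by £1,489

Plan A: at 14.60% the monthly rate is 0.0121667, so the payment is 21,000 × 0.0121667 / (1 − 1.0121667^−36) = £723.87.
Plan B: at 11.65% the monthly rate is 0.0097083, so the payment is 21,000 × 0.0097083 / (1 − 1.0097083^−48) = £549.41.
Over 11 months: Plan A costs 11 × £723.87 + £200.00 = £8,162.57; Plan B costs 11 × £549.41 + £630.00 = £6,673.51.
Plan B is cheaper by £8,162.57 − £6,673.51 = £1,489.06.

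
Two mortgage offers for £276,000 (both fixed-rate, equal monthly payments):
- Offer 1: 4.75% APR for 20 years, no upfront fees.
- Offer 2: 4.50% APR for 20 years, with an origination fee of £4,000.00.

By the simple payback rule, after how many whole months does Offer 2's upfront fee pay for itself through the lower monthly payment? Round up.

Offer 1: at 4.75% the monthly rate is 0.0039583, so the payment is 276,000 × 0.0039583 / (1 − 1.0039583^−240) = £1,783.58.
Offer 2: monthly rate = 4.5%/12 = 0.0037500; payment = 276,000 × 0.0037500 / (1 − (1+0.0037500)^−240) = £1,746.11.
Monthly savings = £1,783.58 − £1,746.11 = £37.47.
Break-even = £4,000.00 / £37.47 = 106.75 → 107 months.

107 months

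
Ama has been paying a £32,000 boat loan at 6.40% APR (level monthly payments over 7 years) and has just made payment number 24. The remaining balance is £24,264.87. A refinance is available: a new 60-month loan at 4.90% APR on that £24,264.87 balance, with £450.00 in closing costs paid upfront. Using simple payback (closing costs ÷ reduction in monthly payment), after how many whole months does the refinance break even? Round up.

Current payment = 32,000 × 6.4%/12 / (1 − (1+0.0053333)^−84) = £473.63.
Refinanced payment = 24,264.87 × 0.0040833 / (1 − (1+0.0040833)^−60) = £456.80.
Monthly savings = £473.63 − £456.80 = £16.83.
Break-even = £450.00 / £16.83 = 26.74 → 27 months.

27 months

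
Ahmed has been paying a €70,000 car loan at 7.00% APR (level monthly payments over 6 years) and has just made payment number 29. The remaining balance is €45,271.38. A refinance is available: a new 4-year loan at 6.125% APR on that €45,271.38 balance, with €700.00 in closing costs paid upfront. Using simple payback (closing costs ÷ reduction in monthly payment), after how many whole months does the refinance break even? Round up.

6 months

Current payment = 70,000 × 7%/12 / (1 − (1+0.0058333)^−72) = €1,193.43.
Refinanced payment = 45,271.38 × 0.0051042 / (1 − (1+0.0051042)^−48) = €1,065.80.
Monthly savings = €1,193.43 − €1,065.80 = €127.63.
Break-even = €700.00 / €127.63 = 5.48 → 6 months.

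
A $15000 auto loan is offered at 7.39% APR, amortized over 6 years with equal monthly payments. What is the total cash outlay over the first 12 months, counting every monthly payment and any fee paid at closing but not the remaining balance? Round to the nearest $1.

$3,103

At 7.39% the monthly rate is 0.0061583, so the payment is 15,000 × 0.0061583 / (1 − 1.0061583^−72) = $258.55.
Total outlay = 12 × $258.55 = $3,102.60.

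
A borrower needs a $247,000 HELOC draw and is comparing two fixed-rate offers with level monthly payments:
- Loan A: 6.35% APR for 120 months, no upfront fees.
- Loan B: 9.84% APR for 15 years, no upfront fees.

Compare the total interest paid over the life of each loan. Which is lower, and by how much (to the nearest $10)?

Loan A by $139,130

Loan A: at 6.35% the monthly rate is 0.0052917, so the payment is 247,000 × 0.0052917 / (1 − 1.0052917^−120) = $2,785.82.
Total interest on Loan A = 120 × $2,785.82 − $247,000 = $87,298.40.
Loan B: monthly rate = 9.84%/12 = 0.0082000; payment = 247,000 × 0.0082000 / (1 − (1+0.0082000)^−180) = $2,630.15.
Total interest on Loan B = 180 × $2,630.15 − $247,000 = $226,427.00.
Loan A is lower by $139,128.60.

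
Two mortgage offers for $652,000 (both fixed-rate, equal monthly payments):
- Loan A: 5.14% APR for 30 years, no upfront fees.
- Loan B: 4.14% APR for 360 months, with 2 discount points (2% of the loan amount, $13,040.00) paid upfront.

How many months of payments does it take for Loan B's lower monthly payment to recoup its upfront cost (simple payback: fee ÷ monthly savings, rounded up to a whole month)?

34 months

Loan A: at 5.14% the monthly rate is 0.0042833, so the payment is 652,000 × 0.0042833 / (1 − 1.0042833^−360) = $3,556.08.
Loan B: monthly rate = 4.14%/12 = 0.0034500; payment = 652,000 × 0.0034500 / (1 − (1+0.0034500)^−360) = $3,165.60.
Monthly savings = $3,556.08 − $3,165.60 = $390.48.
Break-even = $13,040.00 / $390.48 = 33.39 → 34 months.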